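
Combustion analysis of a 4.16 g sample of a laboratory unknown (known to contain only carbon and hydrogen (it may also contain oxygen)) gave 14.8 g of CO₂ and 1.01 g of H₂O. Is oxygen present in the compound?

no

mol C = 14.8 g CO₂ ÷ 44.009 g/mol = 0.3363 mol
mol H = 2 × 1.01 g H₂O ÷ 18.015 g/mol = 0.1121 mol
C and H together account for 4.152 g — essentially the entire 4.16 g sample — so the compound contains no oxygen.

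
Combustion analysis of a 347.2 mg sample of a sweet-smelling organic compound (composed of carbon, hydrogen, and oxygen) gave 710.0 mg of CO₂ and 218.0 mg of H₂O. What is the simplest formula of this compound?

mol C = 0.7100 g CO₂ ÷ 44.009 g/mol = 0.016133 mol
mol H = 2 × 0.2180 g H₂O ÷ 18.015 g/mol = 0.024202 mol
mass O = 0.3472 − (0.19377 + 0.024396) = 0.12903 g → mol O = 0.12903 ÷ 15.999 = 0.0080649 mol
Divide by the smallest (0.0080649 mol): C 2.000, H 3.001, O 1.000

C2H3O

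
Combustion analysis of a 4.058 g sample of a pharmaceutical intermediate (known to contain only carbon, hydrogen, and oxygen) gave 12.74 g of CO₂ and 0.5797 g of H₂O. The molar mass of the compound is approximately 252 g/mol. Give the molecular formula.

mol C = 12.74 g CO₂ ÷ 44.009 g/mol = 0.28949 mol
mol H = 2 × 0.5797 g H₂O ÷ 18.015 g/mol = 0.064357 mol
mass O = 4.058 − (3.4770 + 0.064872) = 0.51611 g → mol O = 0.51611 ÷ 15.999 = 0.032259 mol
Divide by the smallest (0.032259 mol): C 8.974, H 1.995, O 1.000
Empirical formula: C9H2O
Empirical-formula mass = 126.11 g/mol; 252 ÷ 126.11 ≈ 2, so the molecular formula is C18H4O2.

C18H4O2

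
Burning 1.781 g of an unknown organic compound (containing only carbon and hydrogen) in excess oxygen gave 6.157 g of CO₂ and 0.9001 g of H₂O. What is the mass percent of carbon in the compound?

mol C = 6.157 g CO₂ ÷ 44.009 g/mol = 0.13990 mol
mol H = 2 × 0.9001 g H₂O ÷ 18.015 g/mol = 0.099928 mol
mass % C = 1.6804 g ÷ 1.781 g × 100%

94.35%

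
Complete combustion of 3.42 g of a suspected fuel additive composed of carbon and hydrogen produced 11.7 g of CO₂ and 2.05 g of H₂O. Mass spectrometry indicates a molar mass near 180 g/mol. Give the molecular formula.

mol C = 11.7 g CO₂ ÷ 44.009 g/mol = 0.2659 mol
mol H = 2 × 2.05 g H₂O ÷ 18.015 g/mol = 0.2276 mol
Divide by the smallest (0.2276 mol): C 1.168, H 1.000
Multiplying each by 6 gives whole numbers: C 7.01, H 6.00
Empirical formula: C7H6
Empirical-formula mass = 90.12 g/mol; 180 ÷ 90.12 ≈ 2, so the molecular formula is C14H12.

C14H12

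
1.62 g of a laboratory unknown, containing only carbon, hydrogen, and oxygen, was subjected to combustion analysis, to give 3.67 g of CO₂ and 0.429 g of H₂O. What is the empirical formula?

C7H4O3

mol C = 3.67 g CO₂ ÷ 44.009 g/mol = 0.08339 mol
mol H = 2 × 0.429 g H₂O ÷ 18.015 g/mol = 0.04763 mol
mass O = 1.62 − (1.002 + 0.04801) = 0.5704 g → mol O = 0.5704 ÷ 15.999 = 0.03565 mol
Divide by the smallest (0.03565 mol): C 2.339, H 1.336, O 1.000
Multiplying each by 3 gives whole numbers: C 7.02, H 4.01, O 3.00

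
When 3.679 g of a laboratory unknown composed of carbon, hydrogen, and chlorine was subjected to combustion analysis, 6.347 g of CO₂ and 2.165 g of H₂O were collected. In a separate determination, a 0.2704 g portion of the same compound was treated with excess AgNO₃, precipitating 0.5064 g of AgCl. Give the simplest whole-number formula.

mol C = 6.347 g CO₂ ÷ 44.009 g/mol = 0.14422 mol
mol H = 2 × 2.165 g H₂O ÷ 18.015 g/mol = 0.24036 mol
From the AgCl data: mol Cl per gram of compound = (0.5064 ÷ 143.318) ÷ 0.2704 = 0.013067 mol/g, so in the 3.679 g combustion sample mol Cl = 0.048075 mol
Divide by the smallest (0.048075 mol): C 3.000, H 5.000, Cl 1.000

C3H5Cl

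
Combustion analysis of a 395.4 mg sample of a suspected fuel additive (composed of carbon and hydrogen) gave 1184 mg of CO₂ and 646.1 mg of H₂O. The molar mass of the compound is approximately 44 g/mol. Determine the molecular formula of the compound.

mol C = 1.184 g CO₂ ÷ 44.009 g/mol = 0.026904 mol
mol H = 2 × 0.6461 g H₂O ÷ 18.015 g/mol = 0.071729 mol
Divide by the smallest (0.026904 mol): C 1.000, H 2.666
Multiplying each by 3 gives whole numbers: C 3.00, H 8.00
Empirical formula: C3H8
Empirical-formula mass = 44.10 g/mol; 44 ÷ 44.10 ≈ 1, so the molecular formula is C3H8.

C3H8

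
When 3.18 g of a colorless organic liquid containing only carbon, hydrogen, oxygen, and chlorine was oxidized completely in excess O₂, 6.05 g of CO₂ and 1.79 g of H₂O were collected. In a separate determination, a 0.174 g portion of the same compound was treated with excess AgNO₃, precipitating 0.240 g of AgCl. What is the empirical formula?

mol C = 6.05 g CO₂ ÷ 44.009 g/mol = 0.1375 mol
mol H = 2 × 1.79 g H₂O ÷ 18.015 g/mol = 0.1987 mol
From the AgCl data: mol Cl per gram of compound = (0.240 ÷ 143.318) ÷ 0.174 = 0.009624 mol/g, so in the 3.18 g combustion sample mol Cl = 0.03060 mol
mass O = 3.18 − (1.651 + 0.2003 + 1.085) = 0.2436 g → mol O = 0.2436 ÷ 15.999 = 0.01522 mol
Divide by the smallest (0.01522 mol): C 9.030, H 13.053, Cl 2.010, O 1.000

C9H13Cl2O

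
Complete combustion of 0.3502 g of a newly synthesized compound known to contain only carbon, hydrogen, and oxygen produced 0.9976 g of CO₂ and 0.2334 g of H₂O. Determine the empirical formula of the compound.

mol C = 0.9976 g CO₂ ÷ 44.009 g/mol = 0.022668 mol
mol H = 2 × 0.2334 g H₂O ÷ 18.015 g/mol = 0.025912 mol
mass O = 0.3502 − (0.27227 + 0.026119) = 0.051815 g → mol O = 0.051815 ÷ 15.999 = 0.0032386 mol
Divide by the smallest (0.0032386 mol): C 6.999, H 8.001, O 1.000

C7H8O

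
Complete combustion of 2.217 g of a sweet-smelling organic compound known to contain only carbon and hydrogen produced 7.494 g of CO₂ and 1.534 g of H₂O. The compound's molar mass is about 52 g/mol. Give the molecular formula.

mol C = 7.494 g CO₂ ÷ 44.009 g/mol = 0.17028 mol
mol H = 2 × 1.534 g H₂O ÷ 18.015 g/mol = 0.17030 mol
Divide by the smallest (0.17028 mol): C 1.000, H 1.000
Empirical formula: CH
Empirical-formula mass = 13.02 g/mol; 52 ÷ 13.02 ≈ 4, so the molecular formula is C4H4.

C4H4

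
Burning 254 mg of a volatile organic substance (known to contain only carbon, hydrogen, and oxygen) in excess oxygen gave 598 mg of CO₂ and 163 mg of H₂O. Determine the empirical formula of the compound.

mol C = 0.598 g CO₂ ÷ 44.009 g/mol = 0.01359 mol
mol H = 2 × 0.163 g H₂O ÷ 18.015 g/mol = 0.01810 mol
mass O = 0.254 − (0.1632 + 0.01824) = 0.07255 g → mol O = 0.07255 ÷ 15.999 = 0.004535 mol
Divide by the smallest (0.004535 mol): C 2.996, H 3.990, O 1.000

C3H4O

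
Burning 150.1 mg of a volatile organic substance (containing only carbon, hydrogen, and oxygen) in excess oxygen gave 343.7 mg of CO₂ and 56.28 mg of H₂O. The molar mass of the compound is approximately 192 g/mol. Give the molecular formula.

C10H8O4

mol C = 0.3437 g CO₂ ÷ 44.009 g/mol = 0.0078098 mol
mol H = 2 × 0.05628 g H₂O ÷ 18.015 g/mol = 0.0062481 mol
mass O = 0.1501 − (0.093803 + 0.0062981) = 0.049999 g → mol O = 0.049999 ÷ 15.999 = 0.0031251 mol
Divide by the smallest (0.0031251 mol): C 2.499, H 1.999, O 1.000
Multiplying each by 2 gives whole numbers: C 5.00, H 4.00, O 2.00
Empirical formula: C5H4O2
Empirical-formula mass = 96.08 g/mol; 192 ÷ 96.08 ≈ 2, so the molecular formula is C10H8O4.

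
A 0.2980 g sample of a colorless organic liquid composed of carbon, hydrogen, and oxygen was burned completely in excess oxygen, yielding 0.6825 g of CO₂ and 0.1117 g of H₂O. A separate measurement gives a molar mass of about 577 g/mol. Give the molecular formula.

mol C = 0.6825 g CO₂ ÷ 44.009 g/mol = 0.015508 mol
mol H = 2 × 0.1117 g H₂O ÷ 18.015 g/mol = 0.012401 mol
mass O = 0.2980 − (0.18627 + 0.012500) = 0.099231 g → mol O = 0.099231 ÷ 15.999 = 0.0062023 mol
Divide by the smallest (0.0062023 mol): C 2.500, H 1.999, O 1.000
Multiplying each by 2 gives whole numbers: C 5.00, H 4.00, O 2.00
Empirical formula: C5H4O2
Empirical-formula mass = 96.08 g/mol; 577 ÷ 96.08 ≈ 6, so the molecular formula is C30H24O12.

C30H24O12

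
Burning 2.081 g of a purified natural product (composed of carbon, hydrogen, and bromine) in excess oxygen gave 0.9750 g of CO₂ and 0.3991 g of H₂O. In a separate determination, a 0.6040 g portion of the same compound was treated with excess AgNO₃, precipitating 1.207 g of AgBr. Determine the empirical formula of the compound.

CH2Br

mol C = 0.9750 g CO₂ ÷ 44.009 g/mol = 0.022155 mol
mol H = 2 × 0.3991 g H₂O ÷ 18.015 g/mol = 0.044308 mol
From the AgBr data: mol Br per gram of compound = (1.207 ÷ 187.772) ÷ 0.6040 = 0.010642 mol/g, so in the 2.081 g combustion sample mol Br = 0.022147 mol
Divide by the smallest (0.022147 mol): C 1.000, H 2.001, Br 1.000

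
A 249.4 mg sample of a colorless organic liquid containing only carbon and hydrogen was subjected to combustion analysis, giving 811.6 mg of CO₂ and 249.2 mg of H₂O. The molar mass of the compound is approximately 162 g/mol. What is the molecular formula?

mol C = 0.8116 g CO₂ ÷ 44.009 g/mol = 0.018442 mol
mol H = 2 × 0.2492 g H₂O ÷ 18.015 g/mol = 0.027666 mol
Divide by the smallest (0.018442 mol): C 1.000, H 1.500
Multiplying each by 2 gives whole numbers: C 2.00, H 3.00
Empirical formula: C2H3
Empirical-formula mass = 27.05 g/mol; 162 ÷ 27.05 ≈ 6, so the molecular formula is C12H18.

C12H18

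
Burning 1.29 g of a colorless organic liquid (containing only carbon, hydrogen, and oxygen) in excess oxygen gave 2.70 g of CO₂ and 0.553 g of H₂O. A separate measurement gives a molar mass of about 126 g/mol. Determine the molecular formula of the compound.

mol C = 2.70 g CO₂ ÷ 44.009 g/mol = 0.06135 mol
mol H = 2 × 0.553 g H₂O ÷ 18.015 g/mol = 0.06139 mol
mass O = 1.29 − (0.7369 + 0.06188) = 0.4912 g → mol O = 0.4912 ÷ 15.999 = 0.03070 mol
Divide by the smallest (0.03070 mol): C 1.998, H 2.000, O 1.000
Empirical formula: C2H2O
Empirical-formula mass = 42.04 g/mol; 126 ÷ 42.04 ≈ 3, so the molecular formula is C6H6O3.

C6H6O3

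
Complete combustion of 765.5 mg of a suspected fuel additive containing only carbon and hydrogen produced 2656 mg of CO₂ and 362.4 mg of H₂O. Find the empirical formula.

mol C = 2.656 g CO₂ ÷ 44.009 g/mol = 0.060351 mol
mol H = 2 × 0.3624 g H₂O ÷ 18.015 g/mol = 0.040233 mol
Divide by the smallest (0.040233 mol): C 1.500, H 1.000
Multiplying each by 2 gives whole numbers: C 3.00, H 2.00

C3H2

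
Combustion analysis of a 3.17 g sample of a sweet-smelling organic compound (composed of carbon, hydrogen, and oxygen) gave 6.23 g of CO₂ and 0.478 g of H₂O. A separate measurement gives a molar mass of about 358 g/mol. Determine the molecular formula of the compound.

C16H6O10

mol C = 6.23 g CO₂ ÷ 44.009 g/mol = 0.1416 mol
mol H = 2 × 0.478 g H₂O ÷ 18.015 g/mol = 0.05307 mol
mass O = 3.17 − (1.700 + 0.05349) = 1.416 g → mol O = 1.416 ÷ 15.999 = 0.08852 mol
Divide by the smallest (0.05307 mol): C 2.668, H 1.000, O 1.668
Multiplying each by 3 gives whole numbers: C 8.00, H 3.00, O 5.00
Empirical formula: C8H3O5
Empirical-formula mass = 179.11 g/mol; 358 ÷ 179.11 ≈ 2, so the molecular formula is C16H6O10.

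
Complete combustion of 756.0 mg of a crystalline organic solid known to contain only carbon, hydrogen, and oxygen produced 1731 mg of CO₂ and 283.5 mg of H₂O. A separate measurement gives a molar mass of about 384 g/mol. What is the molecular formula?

C20H16O8

mol C = 1.731 g CO₂ ÷ 44.009 g/mol = 0.039333 mol
mol H = 2 × 0.2835 g H₂O ÷ 18.015 g/mol = 0.031474 mol
mass O = 0.7560 − (0.47243 + 0.031726) = 0.25185 g → mol O = 0.25185 ÷ 15.999 = 0.015741 mol
Divide by the smallest (0.015741 mol): C 2.499, H 1.999, O 1.000
Multiplying each by 2 gives whole numbers: C 5.00, H 4.00, O 2.00
Empirical formula: C5H4O2
Empirical-formula mass = 96.08 g/mol; 384 ÷ 96.08 ≈ 4, so the molecular formula is C20H16O8.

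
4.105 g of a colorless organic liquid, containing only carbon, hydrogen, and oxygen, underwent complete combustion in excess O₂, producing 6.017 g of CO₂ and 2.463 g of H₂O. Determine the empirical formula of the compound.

CH2O

mol C = 6.017 g CO₂ ÷ 44.009 g/mol = 0.13672 mol
mol H = 2 × 2.463 g H₂O ÷ 18.015 g/mol = 0.27344 mol
mass O = 4.105 − (1.6422 + 0.27563) = 2.1872 g → mol O = 2.1872 ÷ 15.999 = 0.13671 mol
Divide by the smallest (0.13671 mol): C 1.000, H 2.000, O 1.000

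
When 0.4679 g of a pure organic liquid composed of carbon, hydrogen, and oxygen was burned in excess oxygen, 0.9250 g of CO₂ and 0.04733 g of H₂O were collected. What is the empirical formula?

C8H2O5

mol C = 0.9250 g CO₂ ÷ 44.009 g/mol = 0.021018 mol
mol H = 2 × 0.04733 g H₂O ÷ 18.015 g/mol = 0.0052545 mol
mass O = 0.4679 − (0.25245 + 0.0052965) = 0.21015 g → mol O = 0.21015 ÷ 15.999 = 0.013135 mol
Divide by the smallest (0.0052545 mol): C 4.000, H 1.000, O 2.500
Multiplying each by 2 gives whole numbers: C 8.00, H 2.00, O 5.00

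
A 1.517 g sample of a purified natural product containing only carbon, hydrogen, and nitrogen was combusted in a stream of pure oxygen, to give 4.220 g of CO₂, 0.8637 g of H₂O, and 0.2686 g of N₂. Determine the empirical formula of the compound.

mol C = 4.220 g CO₂ ÷ 44.009 g/mol = 0.095889 mol
mol H = 2 × 0.8637 g H₂O ÷ 18.015 g/mol = 0.095887 mol
mol N = 2 × 0.2686 g N₂ ÷ 28.014 g/mol = 0.019176 mol
Divide by the smallest (0.019176 mol): C 5.000, H 5.000, N 1.000

C5H5N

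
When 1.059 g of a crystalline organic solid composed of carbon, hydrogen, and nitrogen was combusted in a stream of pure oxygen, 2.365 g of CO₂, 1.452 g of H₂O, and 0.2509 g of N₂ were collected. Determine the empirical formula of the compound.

mol C = 2.365 g CO₂ ÷ 44.009 g/mol = 0.053739 mol
mol H = 2 × 1.452 g H₂O ÷ 18.015 g/mol = 0.16120 mol
mol N = 2 × 0.2509 g N₂ ÷ 28.014 g/mol = 0.017912 mol
Divide by the smallest (0.017912 mol): C 3.000, H 8.999, N 1.000

C3H9N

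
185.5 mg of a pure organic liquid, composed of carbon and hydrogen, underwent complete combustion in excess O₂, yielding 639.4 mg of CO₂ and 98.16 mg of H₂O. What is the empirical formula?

mol C = 0.6394 g CO₂ ÷ 44.009 g/mol = 0.014529 mol
mol H = 2 × 0.09816 g H₂O ÷ 18.015 g/mol = 0.010898 mol
Divide by the smallest (0.010898 mol): C 1.333, H 1.000
Multiplying each by 3 gives whole numbers: C 4.00, H 3.00

C4H3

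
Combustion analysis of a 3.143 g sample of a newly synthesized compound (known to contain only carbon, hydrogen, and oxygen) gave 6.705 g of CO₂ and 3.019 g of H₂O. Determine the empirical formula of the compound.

mol C = 6.705 g CO₂ ÷ 44.009 g/mol = 0.15236 mol
mol H = 2 × 3.019 g H₂O ÷ 18.015 g/mol = 0.33517 mol
mass O = 3.143 − (1.8299 + 0.33785) = 0.97522 g → mol O = 0.97522 ÷ 15.999 = 0.060955 mol
Divide by the smallest (0.060955 mol): C 2.499, H 5.499, O 1.000
Multiplying each by 2 gives whole numbers: C 5.00, H 11.00, O 2.00

C5H11O2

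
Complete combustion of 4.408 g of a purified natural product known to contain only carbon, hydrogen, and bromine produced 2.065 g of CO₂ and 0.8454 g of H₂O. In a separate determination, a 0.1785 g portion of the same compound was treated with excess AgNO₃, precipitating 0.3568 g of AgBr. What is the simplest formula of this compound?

mol C = 2.065 g CO₂ ÷ 44.009 g/mol = 0.046922 mol
mol H = 2 × 0.8454 g H₂O ÷ 18.015 g/mol = 0.093855 mol
From the AgBr data: mol Br per gram of compound = (0.3568 ÷ 187.772) ÷ 0.1785 = 0.010645 mol/g, so in the 4.408 g combustion sample mol Br = 0.046924 mol
Divide by the smallest (0.046922 mol): C 1.000, H 2.000, Br 1.000

CH2Br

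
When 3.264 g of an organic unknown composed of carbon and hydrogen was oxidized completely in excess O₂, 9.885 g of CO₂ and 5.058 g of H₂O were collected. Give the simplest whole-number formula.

mol C = 9.885 g CO₂ ÷ 44.009 g/mol = 0.22461 mol
mol H = 2 × 5.058 g H₂O ÷ 18.015 g/mol = 0.56153 mol
Divide by the smallest (0.22461 mol): C 1.000, H 2.500
Multiplying each by 2 gives whole numbers: C 2.00, H 5.00

C2H5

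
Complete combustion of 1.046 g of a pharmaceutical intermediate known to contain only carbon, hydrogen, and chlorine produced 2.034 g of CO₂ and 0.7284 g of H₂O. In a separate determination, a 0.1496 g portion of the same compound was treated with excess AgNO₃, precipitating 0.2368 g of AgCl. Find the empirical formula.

mol C = 2.034 g CO₂ ÷ 44.009 g/mol = 0.046218 mol
mol H = 2 × 0.7284 g H₂O ÷ 18.015 g/mol = 0.080866 mol
From the AgCl data: mol Cl per gram of compound = (0.2368 ÷ 143.318) ÷ 0.1496 = 0.011045 mol/g, so in the 1.046 g combustion sample mol Cl = 0.011553 mol
Divide by the smallest (0.011553 mol): C 4.001, H 7.000, Cl 1.000

C4H7Cl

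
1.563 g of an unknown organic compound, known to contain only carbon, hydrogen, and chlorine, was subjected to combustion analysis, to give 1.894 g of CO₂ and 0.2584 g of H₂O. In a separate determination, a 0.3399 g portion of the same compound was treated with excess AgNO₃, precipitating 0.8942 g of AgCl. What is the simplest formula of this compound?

mol C = 1.894 g CO₂ ÷ 44.009 g/mol = 0.043037 mol
mol H = 2 × 0.2584 g H₂O ÷ 18.015 g/mol = 0.028687 mol
From the AgCl data: mol Cl per gram of compound = (0.8942 ÷ 143.318) ÷ 0.3399 = 0.018356 mol/g, so in the 1.563 g combustion sample mol Cl = 0.028691 mol
Divide by the smallest (0.028687 mol): C 1.500, H 1.000, Cl 1.000
Multiplying each by 2 gives whole numbers: C 3.00, H 2.00, Cl 2.00

C3H2Cl2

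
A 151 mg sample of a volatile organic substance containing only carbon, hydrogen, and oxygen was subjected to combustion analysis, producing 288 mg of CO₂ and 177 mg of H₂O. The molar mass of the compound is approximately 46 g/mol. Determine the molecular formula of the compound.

C2H6O

mol C = 0.288 g CO₂ ÷ 44.009 g/mol = 0.006544 mol
mol H = 2 × 0.177 g H₂O ÷ 18.015 g/mol = 0.01965 mol
mass O = 0.151 − (0.07860 + 0.01981) = 0.05259 g → mol O = 0.05259 ÷ 15.999 = 0.003287 mol
Divide by the smallest (0.003287 mol): C 1.991, H 5.978, O 1.000
Empirical formula: C2H6O
Empirical-formula mass = 46.07 g/mol; 46 ÷ 46.07 ≈ 1, so the molecular formula is C2H6O.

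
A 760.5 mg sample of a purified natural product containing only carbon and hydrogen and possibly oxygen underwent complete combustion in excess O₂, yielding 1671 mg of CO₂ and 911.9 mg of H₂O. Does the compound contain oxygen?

mol C = 1.671 g CO₂ ÷ 44.009 g/mol = 0.037970 mol
mol H = 2 × 0.9119 g H₂O ÷ 18.015 g/mol = 0.10124 mol
C and H account for only 0.55810 g of the 0.7605 g sample; the remaining 0.20240 g must be oxygen.

yes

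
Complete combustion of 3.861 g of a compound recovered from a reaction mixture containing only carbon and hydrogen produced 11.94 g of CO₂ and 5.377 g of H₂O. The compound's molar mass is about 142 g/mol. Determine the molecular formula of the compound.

mol C = 11.94 g CO₂ ÷ 44.009 g/mol = 0.27131 mol
mol H = 2 × 5.377 g H₂O ÷ 18.015 g/mol = 0.59695 mol
Divide by the smallest (0.27131 mol): C 1.000, H 2.200
Multiplying each by 5 gives whole numbers: C 5.00, H 11.00
Empirical formula: C5H11
Empirical-formula mass = 71.14 g/mol; 142 ÷ 71.14 ≈ 2, so the molecular formula is C10H22.

C10H22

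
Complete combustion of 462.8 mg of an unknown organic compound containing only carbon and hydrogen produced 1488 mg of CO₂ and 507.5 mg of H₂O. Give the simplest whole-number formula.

mol C = 1.488 g CO₂ ÷ 44.009 g/mol = 0.033811 mol
mol H = 2 × 0.5075 g H₂O ÷ 18.015 g/mol = 0.056342 mol
Divide by the smallest (0.033811 mol): C 1.000, H 1.666
Multiplying each by 3 gives whole numbers: C 3.00, H 5.00

C3H5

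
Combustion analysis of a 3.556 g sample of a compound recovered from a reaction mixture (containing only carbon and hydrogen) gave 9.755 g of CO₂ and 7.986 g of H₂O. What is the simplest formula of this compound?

CH4

mol C = 9.755 g CO₂ ÷ 44.009 g/mol = 0.22166 mol
mol H = 2 × 7.986 g H₂O ÷ 18.015 g/mol = 0.88659 mol
Divide by the smallest (0.22166 mol): C 1.000, H 4.000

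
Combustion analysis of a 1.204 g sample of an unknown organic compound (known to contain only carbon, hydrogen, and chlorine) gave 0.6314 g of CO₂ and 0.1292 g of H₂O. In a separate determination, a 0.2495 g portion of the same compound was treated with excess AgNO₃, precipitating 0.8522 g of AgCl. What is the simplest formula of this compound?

mol C = 0.6314 g CO₂ ÷ 44.009 g/mol = 0.014347 mol
mol H = 2 × 0.1292 g H₂O ÷ 18.015 g/mol = 0.014344 mol
From the AgCl data: mol Cl per gram of compound = (0.8522 ÷ 143.318) ÷ 0.2495 = 0.023833 mol/g, so in the 1.204 g combustion sample mol Cl = 0.028694 mol
Divide by the smallest (0.014344 mol): C 1.000, H 1.000, Cl 2.000

CHCl2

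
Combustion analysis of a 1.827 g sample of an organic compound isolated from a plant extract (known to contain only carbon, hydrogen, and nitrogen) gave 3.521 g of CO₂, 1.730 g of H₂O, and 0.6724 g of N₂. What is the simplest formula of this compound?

C5H12N3

mol C = 3.521 g CO₂ ÷ 44.009 g/mol = 0.080006 mol
mol H = 2 × 1.730 g H₂O ÷ 18.015 g/mol = 0.19206 mol
mol N = 2 × 0.6724 g N₂ ÷ 28.014 g/mol = 0.048005 mol
Divide by the smallest (0.048005 mol): C 1.667, H 4.001, N 1.000
Multiplying each by 3 gives whole numbers: C 5.00, H 12.00, N 3.00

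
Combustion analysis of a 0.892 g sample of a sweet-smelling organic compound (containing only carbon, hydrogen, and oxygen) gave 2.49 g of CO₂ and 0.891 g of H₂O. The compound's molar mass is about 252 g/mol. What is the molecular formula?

C16H28O2

mol C = 2.49 g CO₂ ÷ 44.009 g/mol = 0.05658 mol
mol H = 2 × 0.891 g H₂O ÷ 18.015 g/mol = 0.09892 mol
mass O = 0.892 − (0.6796 + 0.09971) = 0.1127 g → mol O = 0.1127 ÷ 15.999 = 0.007045 mol
Divide by the smallest (0.007045 mol): C 8.031, H 14.040, O 1.000
Empirical formula: C8H14O
Empirical-formula mass = 126.20 g/mol; 252 ÷ 126.20 ≈ 2, so the molecular formula is C16H28O2.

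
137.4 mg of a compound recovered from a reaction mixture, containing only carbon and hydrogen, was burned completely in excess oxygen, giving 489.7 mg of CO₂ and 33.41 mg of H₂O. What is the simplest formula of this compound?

mol C = 0.4897 g CO₂ ÷ 44.009 g/mol = 0.011127 mol
mol H = 2 × 0.03341 g H₂O ÷ 18.015 g/mol = 0.0037091 mol
Divide by the smallest (0.0037091 mol): C 3.000, H 1.000

C3H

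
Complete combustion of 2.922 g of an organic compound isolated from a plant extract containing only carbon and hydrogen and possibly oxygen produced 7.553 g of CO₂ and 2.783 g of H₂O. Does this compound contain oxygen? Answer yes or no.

mol C = 7.553 g CO₂ ÷ 44.009 g/mol = 0.17162 mol
mol H = 2 × 2.783 g H₂O ÷ 18.015 g/mol = 0.30896 mol
C and H account for only 2.3728 g of the 2.922 g sample; the remaining 0.54919 g must be oxygen.

yes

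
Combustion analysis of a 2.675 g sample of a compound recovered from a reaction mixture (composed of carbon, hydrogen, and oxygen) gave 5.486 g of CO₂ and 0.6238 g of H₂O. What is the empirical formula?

mol C = 5.486 g CO₂ ÷ 44.009 g/mol = 0.12466 mol
mol H = 2 × 0.6238 g H₂O ÷ 18.015 g/mol = 0.069253 mol
mass O = 2.675 − (1.4972 + 0.069807) = 1.1079 g → mol O = 1.1079 ÷ 15.999 = 0.069251 mol
Divide by the smallest (0.069251 mol): C 1.800, H 1.000, O 1.000
Multiplying each by 5 gives whole numbers: C 9.00, H 5.00, O 5.00

C9H5O5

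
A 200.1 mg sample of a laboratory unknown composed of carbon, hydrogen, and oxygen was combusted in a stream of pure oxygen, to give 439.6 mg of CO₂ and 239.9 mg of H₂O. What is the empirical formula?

C3H8O

mol C = 0.4396 g CO₂ ÷ 44.009 g/mol = 0.0099889 mol
mol H = 2 × 0.2399 g H₂O ÷ 18.015 g/mol = 0.026633 mol
mass O = 0.2001 − (0.11998 + 0.026846) = 0.053277 g → mol O = 0.053277 ÷ 15.999 = 0.0033300 mol
Divide by the smallest (0.0033300 mol): C 3.000, H 7.998, O 1.000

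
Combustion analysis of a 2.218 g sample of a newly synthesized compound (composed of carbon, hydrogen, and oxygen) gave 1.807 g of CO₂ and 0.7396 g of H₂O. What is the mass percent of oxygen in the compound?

74.03%

mol C = 1.807 g CO₂ ÷ 44.009 g/mol = 0.041060 mol
mol H = 2 × 0.7396 g H₂O ÷ 18.015 g/mol = 0.082109 mol
mass O = 2.218 − (0.49317 + 0.082766) = 1.6421 g → mol O = 1.6421 ÷ 15.999 = 0.10264 mol
mass % O = 1.6421 g ÷ 2.218 g × 100%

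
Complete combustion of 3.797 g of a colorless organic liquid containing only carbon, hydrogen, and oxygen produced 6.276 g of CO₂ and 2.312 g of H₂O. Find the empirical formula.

C5H9O4

mol C = 6.276 g CO₂ ÷ 44.009 g/mol = 0.14261 mol
mol H = 2 × 2.312 g H₂O ÷ 18.015 g/mol = 0.25667 mol
mass O = 3.797 − (1.7129 + 0.25873) = 1.8254 g → mol O = 1.8254 ÷ 15.999 = 0.11410 mol
Divide by the smallest (0.11410 mol): C 1.250, H 2.250, O 1.000
Multiplying each by 4 gives whole numbers: C 5.00, H 9.00, O 4.00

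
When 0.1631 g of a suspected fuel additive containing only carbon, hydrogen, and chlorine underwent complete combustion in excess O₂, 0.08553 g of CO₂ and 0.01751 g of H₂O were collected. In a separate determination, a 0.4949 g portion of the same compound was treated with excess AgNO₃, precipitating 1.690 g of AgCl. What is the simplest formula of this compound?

mol C = 0.08553 g CO₂ ÷ 44.009 g/mol = 0.0019435 mol
mol H = 2 × 0.01751 g H₂O ÷ 18.015 g/mol = 0.0019439 mol
From the AgCl data: mol Cl per gram of compound = (1.690 ÷ 143.318) ÷ 0.4949 = 0.023827 mol/g, so in the 0.1631 g combustion sample mol Cl = 0.0038862 mol
Divide by the smallest (0.0019435 mol): C 1.000, H 1.000, Cl 2.000

CHCl2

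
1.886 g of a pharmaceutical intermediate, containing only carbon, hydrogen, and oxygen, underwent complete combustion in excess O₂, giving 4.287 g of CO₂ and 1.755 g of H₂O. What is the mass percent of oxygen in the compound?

27.55%

mol C = 4.287 g CO₂ ÷ 44.009 g/mol = 0.097412 mol
mol H = 2 × 1.755 g H₂O ÷ 18.015 g/mol = 0.19484 mol
mass O = 1.886 − (1.1700 + 0.19640) = 0.51959 g → mol O = 0.51959 ÷ 15.999 = 0.032476 mol
mass % O = 0.51959 g ÷ 1.886 g × 100%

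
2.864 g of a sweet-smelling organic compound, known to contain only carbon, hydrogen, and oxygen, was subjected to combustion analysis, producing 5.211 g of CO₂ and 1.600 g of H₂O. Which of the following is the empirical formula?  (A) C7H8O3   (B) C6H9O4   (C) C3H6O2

(B) C6H9O4

mol C = 5.211 g CO₂ ÷ 44.009 g/mol = 0.11841 mol
mol H = 2 × 1.600 g H₂O ÷ 18.015 g/mol = 0.17763 mol
mass O = 2.864 − (1.4222 + 0.17905) = 1.2628 g → mol O = 1.2628 ÷ 15.999 = 0.078927 mol
Divide by the smallest (0.078927 mol): C 1.500, H 2.251, O 1.000
Multiplying each by 4 gives whole numbers: C 6.00, H 9.00, O 4.00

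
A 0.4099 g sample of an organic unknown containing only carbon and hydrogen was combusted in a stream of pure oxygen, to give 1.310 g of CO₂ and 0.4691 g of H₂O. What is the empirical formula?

mol C = 1.310 g CO₂ ÷ 44.009 g/mol = 0.029767 mol
mol H = 2 × 0.4691 g H₂O ÷ 18.015 g/mol = 0.052079 mol
Divide by the smallest (0.029767 mol): C 1.000, H 1.750
Multiplying each by 4 gives whole numbers: C 4.00, H 7.00

C4H7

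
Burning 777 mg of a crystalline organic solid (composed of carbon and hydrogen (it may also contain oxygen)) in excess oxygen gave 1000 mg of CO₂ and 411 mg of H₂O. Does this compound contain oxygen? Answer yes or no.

mol C = 1.00 g CO₂ ÷ 44.009 g/mol = 0.02272 mol
mol H = 2 × 0.411 g H₂O ÷ 18.015 g/mol = 0.04563 mol
C and H account for only 0.3189 g of the 0.777 g sample; the remaining 0.4581 g must be oxygen.

yes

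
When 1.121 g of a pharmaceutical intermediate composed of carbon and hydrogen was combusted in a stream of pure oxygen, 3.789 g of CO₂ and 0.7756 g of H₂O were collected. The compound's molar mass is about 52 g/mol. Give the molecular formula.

C4H4

mol C = 3.789 g CO₂ ÷ 44.009 g/mol = 0.086096 mol
mol H = 2 × 0.7756 g H₂O ÷ 18.015 g/mol = 0.086106 mol
Divide by the smallest (0.086096 mol): C 1.000, H 1.000
Empirical formula: CH
Empirical-formula mass = 13.02 g/mol; 52 ÷ 13.02 ≈ 4, so the molecular formula is C4H4.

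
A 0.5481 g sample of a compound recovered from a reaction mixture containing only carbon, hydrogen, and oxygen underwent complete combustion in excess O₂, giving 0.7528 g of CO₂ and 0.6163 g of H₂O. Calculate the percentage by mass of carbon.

mol C = 0.7528 g CO₂ ÷ 44.009 g/mol = 0.017106 mol
mol H = 2 × 0.6163 g H₂O ÷ 18.015 g/mol = 0.068421 mol
mass O = 0.5481 − (0.20546 + 0.068968) = 0.27368 g → mol O = 0.27368 ÷ 15.999 = 0.017106 mol
mass % C = 0.20546 g ÷ 0.5481 g × 100%

37.48%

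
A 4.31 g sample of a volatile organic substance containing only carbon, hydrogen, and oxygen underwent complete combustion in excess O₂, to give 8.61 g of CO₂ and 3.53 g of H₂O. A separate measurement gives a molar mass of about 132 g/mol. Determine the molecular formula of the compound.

mol C = 8.61 g CO₂ ÷ 44.009 g/mol = 0.1956 mol
mol H = 2 × 3.53 g H₂O ÷ 18.015 g/mol = 0.3919 mol
mass O = 4.31 − (2.350 + 0.3950) = 1.565 g → mol O = 1.565 ÷ 15.999 = 0.09783 mol
Divide by the smallest (0.09783 mol): C 2.000, H 4.006, O 1.000
Empirical formula: C2H4O
Empirical-formula mass = 44.05 g/mol; 132 ÷ 44.05 ≈ 3, so the molecular formula is C6H12O3.

C6H12O3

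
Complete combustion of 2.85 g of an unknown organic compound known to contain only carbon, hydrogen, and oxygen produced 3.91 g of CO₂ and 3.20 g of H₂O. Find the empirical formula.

CH4O

mol C = 3.91 g CO₂ ÷ 44.009 g/mol = 0.08885 mol
mol H = 2 × 3.20 g H₂O ÷ 18.015 g/mol = 0.3553 mol
mass O = 2.85 − (1.067 + 0.3581) = 1.425 g → mol O = 1.425 ÷ 15.999 = 0.08905 mol
Divide by the smallest (0.08885 mol): C 1.000, H 3.999, O 1.002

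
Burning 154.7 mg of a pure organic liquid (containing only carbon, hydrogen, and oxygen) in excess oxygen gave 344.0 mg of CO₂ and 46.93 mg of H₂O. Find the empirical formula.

C9H6O4

mol C = 0.3440 g CO₂ ÷ 44.009 g/mol = 0.0078166 mol
mol H = 2 × 0.04693 g H₂O ÷ 18.015 g/mol = 0.0052101 mol
mass O = 0.1547 − (0.093885 + 0.0052518) = 0.055563 g → mol O = 0.055563 ÷ 15.999 = 0.0034729 mol
Divide by the smallest (0.0034729 mol): C 2.251, H 1.500, O 1.000
Multiplying each by 4 gives whole numbers: C 9.00, H 6.00, O 4.00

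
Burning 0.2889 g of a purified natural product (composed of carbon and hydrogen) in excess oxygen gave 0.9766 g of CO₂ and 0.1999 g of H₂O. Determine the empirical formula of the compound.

CH

mol C = 0.9766 g CO₂ ÷ 44.009 g/mol = 0.022191 mol
mol H = 2 × 0.1999 g H₂O ÷ 18.015 g/mol = 0.022193 mol
Divide by the smallest (0.022191 mol): C 1.000, H 1.000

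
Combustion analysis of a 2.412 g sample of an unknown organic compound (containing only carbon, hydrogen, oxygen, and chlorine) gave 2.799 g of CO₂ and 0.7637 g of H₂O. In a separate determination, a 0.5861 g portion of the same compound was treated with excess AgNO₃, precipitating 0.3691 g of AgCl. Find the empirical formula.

C6H8ClO7

mol C = 2.799 g CO₂ ÷ 44.009 g/mol = 0.063601 mol
mol H = 2 × 0.7637 g H₂O ÷ 18.015 g/mol = 0.084785 mol
From the AgCl data: mol Cl per gram of compound = (0.3691 ÷ 143.318) ÷ 0.5861 = 0.0043941 mol/g, so in the 2.412 g combustion sample mol Cl = 0.010599 mol
mass O = 2.412 − (0.76391 + 0.085463 + 0.37572) = 1.1869 g → mol O = 1.1869 ÷ 15.999 = 0.074186 mol
Divide by the smallest (0.010599 mol): C 6.001, H 8.000, Cl 1.000, O 7.000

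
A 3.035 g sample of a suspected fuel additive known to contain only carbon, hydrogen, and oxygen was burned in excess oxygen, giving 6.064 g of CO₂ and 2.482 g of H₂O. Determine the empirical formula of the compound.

mol C = 6.064 g CO₂ ÷ 44.009 g/mol = 0.13779 mol
mol H = 2 × 2.482 g H₂O ÷ 18.015 g/mol = 0.27555 mol
mass O = 3.035 − (1.6550 + 0.27775) = 1.1023 g → mol O = 1.1023 ÷ 15.999 = 0.068895 mol
Divide by the smallest (0.068895 mol): C 2.000, H 4.000, O 1.000

C2H4O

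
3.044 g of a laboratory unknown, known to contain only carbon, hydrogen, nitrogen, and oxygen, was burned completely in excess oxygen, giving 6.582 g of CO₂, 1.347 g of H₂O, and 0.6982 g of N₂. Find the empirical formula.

mol C = 6.582 g CO₂ ÷ 44.009 g/mol = 0.14956 mol
mol H = 2 × 1.347 g H₂O ÷ 18.015 g/mol = 0.14954 mol
mol N = 2 × 0.6982 g N₂ ÷ 28.014 g/mol = 0.049847 mol
mass O = 3.044 − (1.7964 + 0.15074 + 0.69820) = 0.39869 g → mol O = 0.39869 ÷ 15.999 = 0.024920 mol
Divide by the smallest (0.024920 mol): C 6.002, H 6.001, N 2.000, O 1.000

C6H6N2O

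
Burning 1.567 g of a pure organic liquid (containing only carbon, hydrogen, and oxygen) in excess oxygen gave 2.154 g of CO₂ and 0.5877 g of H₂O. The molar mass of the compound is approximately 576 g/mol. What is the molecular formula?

mol C = 2.154 g CO₂ ÷ 44.009 g/mol = 0.048945 mol
mol H = 2 × 0.5877 g H₂O ÷ 18.015 g/mol = 0.065246 mol
mass O = 1.567 − (0.58787 + 0.065768) = 0.91336 g → mol O = 0.91336 ÷ 15.999 = 0.057089 mol
Divide by the smallest (0.048945 mol): C 1.000, H 1.333, O 1.166
Multiplying each by 6 gives whole numbers: C 6.00, H 8.00, O 7.00
Empirical formula: C6H8O7
Empirical-formula mass = 192.12 g/mol; 576 ÷ 192.12 ≈ 3, so the molecular formula is C18H24O21.

C18H24O21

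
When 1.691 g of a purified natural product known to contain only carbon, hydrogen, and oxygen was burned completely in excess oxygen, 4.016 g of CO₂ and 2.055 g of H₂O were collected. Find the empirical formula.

mol C = 4.016 g CO₂ ÷ 44.009 g/mol = 0.091254 mol
mol H = 2 × 2.055 g H₂O ÷ 18.015 g/mol = 0.22814 mol
mass O = 1.691 − (1.0961 + 0.22997) = 0.36498 g → mol O = 0.36498 ÷ 15.999 = 0.022813 mol
Divide by the smallest (0.022813 mol): C 4.000, H 10.001, O 1.000

C4H10O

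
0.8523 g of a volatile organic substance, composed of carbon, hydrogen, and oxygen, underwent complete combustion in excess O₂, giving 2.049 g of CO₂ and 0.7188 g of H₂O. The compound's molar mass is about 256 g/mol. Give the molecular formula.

C14H24O4

mol C = 2.049 g CO₂ ÷ 44.009 g/mol = 0.046559 mol
mol H = 2 × 0.7188 g H₂O ÷ 18.015 g/mol = 0.079800 mol
mass O = 0.8523 − (0.55922 + 0.080439) = 0.21265 g → mol O = 0.21265 ÷ 15.999 = 0.013291 mol
Divide by the smallest (0.013291 mol): C 3.503, H 6.004, O 1.000
Multiplying each by 2 gives whole numbers: C 7.01, H 12.01, O 2.00
Empirical formula: C7H12O2
Empirical-formula mass = 128.17 g/mol; 256 ÷ 128.17 ≈ 2, so the molecular formula is C14H24O4.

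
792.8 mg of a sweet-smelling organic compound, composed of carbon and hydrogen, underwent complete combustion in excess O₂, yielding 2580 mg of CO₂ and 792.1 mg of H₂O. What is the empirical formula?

mol C = 2.580 g CO₂ ÷ 44.009 g/mol = 0.058624 mol
mol H = 2 × 0.7921 g H₂O ÷ 18.015 g/mol = 0.087938 mol
Divide by the smallest (0.058624 mol): C 1.000, H 1.500
Multiplying each by 2 gives whole numbers: C 2.00, H 3.00

C2H3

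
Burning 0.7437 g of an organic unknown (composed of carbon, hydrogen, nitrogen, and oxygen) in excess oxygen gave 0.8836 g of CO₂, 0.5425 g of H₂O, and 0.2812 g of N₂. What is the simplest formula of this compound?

mol C = 0.8836 g CO₂ ÷ 44.009 g/mol = 0.020078 mol
mol H = 2 × 0.5425 g H₂O ÷ 18.015 g/mol = 0.060228 mol
mol N = 2 × 0.2812 g N₂ ÷ 28.014 g/mol = 0.020076 mol
mass O = 0.7437 − (0.24115 + 0.060709 + 0.28120) = 0.16064 g → mol O = 0.16064 ÷ 15.999 = 0.010040 mol
Divide by the smallest (0.010040 mol): C 2.000, H 5.998, N 1.999, O 1.000

C2H6N2O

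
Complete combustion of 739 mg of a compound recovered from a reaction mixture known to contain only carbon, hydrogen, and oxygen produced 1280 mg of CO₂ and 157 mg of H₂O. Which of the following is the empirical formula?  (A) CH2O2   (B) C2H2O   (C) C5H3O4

(C) C5H3O4

mol C = 1.28 g CO₂ ÷ 44.009 g/mol = 0.02908 mol
mol H = 2 × 0.157 g H₂O ÷ 18.015 g/mol = 0.01743 mol
mass O = 0.739 − (0.3493 + 0.01757) = 0.3721 g → mol O = 0.3721 ÷ 15.999 = 0.02326 mol
Divide by the smallest (0.01743 mol): C 1.669, H 1.000, O 1.334
Multiplying each by 3 gives whole numbers: C 5.01, H 3.00, O 4.00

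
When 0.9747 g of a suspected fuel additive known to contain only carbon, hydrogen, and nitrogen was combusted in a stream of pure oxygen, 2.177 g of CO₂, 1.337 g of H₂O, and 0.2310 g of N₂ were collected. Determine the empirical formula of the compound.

mol C = 2.177 g CO₂ ÷ 44.009 g/mol = 0.049467 mol
mol H = 2 × 1.337 g H₂O ÷ 18.015 g/mol = 0.14843 mol
mol N = 2 × 0.2310 g N₂ ÷ 28.014 g/mol = 0.016492 mol
Divide by the smallest (0.016492 mol): C 3.000, H 9.000, N 1.000

C3H9N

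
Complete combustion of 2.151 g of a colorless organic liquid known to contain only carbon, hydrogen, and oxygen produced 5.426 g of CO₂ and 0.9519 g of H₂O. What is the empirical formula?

mol C = 5.426 g CO₂ ÷ 44.009 g/mol = 0.12329 mol
mol H = 2 × 0.9519 g H₂O ÷ 18.015 g/mol = 0.10568 mol
mass O = 2.151 − (1.4809 + 0.10652) = 0.56360 g → mol O = 0.56360 ÷ 15.999 = 0.035227 mol
Divide by the smallest (0.035227 mol): C 3.500, H 3.000, O 1.000
Multiplying each by 2 gives whole numbers: C 7.00, H 6.00, O 2.00

C7H6O2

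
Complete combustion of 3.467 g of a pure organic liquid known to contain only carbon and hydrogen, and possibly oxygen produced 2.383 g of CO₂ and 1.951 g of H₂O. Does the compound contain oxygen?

yes

mol C = 2.383 g CO₂ ÷ 44.009 g/mol = 0.054148 mol
mol H = 2 × 1.951 g H₂O ÷ 18.015 g/mol = 0.21660 mol
C and H account for only 0.86870 g of the 3.467 g sample; the remaining 2.5983 g must be oxygen.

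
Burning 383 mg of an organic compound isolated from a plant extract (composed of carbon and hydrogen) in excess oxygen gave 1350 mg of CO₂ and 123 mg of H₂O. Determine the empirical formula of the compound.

mol C = 1.35 g CO₂ ÷ 44.009 g/mol = 0.03068 mol
mol H = 2 × 0.123 g H₂O ÷ 18.015 g/mol = 0.01366 mol
Divide by the smallest (0.01366 mol): C 2.246, H 1.000
Multiplying each by 4 gives whole numbers: C 8.99, H 4.00

C9H4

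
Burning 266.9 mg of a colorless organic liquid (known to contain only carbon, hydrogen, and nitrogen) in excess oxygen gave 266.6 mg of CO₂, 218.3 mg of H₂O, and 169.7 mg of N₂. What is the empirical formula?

mol C = 0.2666 g CO₂ ÷ 44.009 g/mol = 0.0060579 mol
mol H = 2 × 0.2183 g H₂O ÷ 18.015 g/mol = 0.024235 mol
mol N = 2 × 0.1697 g N₂ ÷ 28.014 g/mol = 0.012115 mol
Divide by the smallest (0.0060579 mol): C 1.000, H 4.001, N 2.000

CH4N2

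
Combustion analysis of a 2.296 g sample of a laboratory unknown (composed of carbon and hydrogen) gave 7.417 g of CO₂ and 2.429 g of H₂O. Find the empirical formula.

mol C = 7.417 g CO₂ ÷ 44.009 g/mol = 0.16853 mol
mol H = 2 × 2.429 g H₂O ÷ 18.015 g/mol = 0.26966 mol
Divide by the smallest (0.16853 mol): C 1.000, H 1.600
Multiplying each by 5 gives whole numbers: C 5.00, H 8.00

C5H8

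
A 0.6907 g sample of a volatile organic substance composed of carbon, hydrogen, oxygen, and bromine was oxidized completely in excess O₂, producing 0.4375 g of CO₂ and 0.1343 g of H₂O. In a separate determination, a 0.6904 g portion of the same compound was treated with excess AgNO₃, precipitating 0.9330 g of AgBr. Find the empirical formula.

C2H3BrO2

mol C = 0.4375 g CO₂ ÷ 44.009 g/mol = 0.0099411 mol
mol H = 2 × 0.1343 g H₂O ÷ 18.015 g/mol = 0.014910 mol
From the AgBr data: mol Br per gram of compound = (0.9330 ÷ 187.772) ÷ 0.6904 = 0.0071970 mol/g, so in the 0.6907 g combustion sample mol Br = 0.0049710 mol
mass O = 0.6907 − (0.11940 + 0.015029 + 0.39720) = 0.15907 g → mol O = 0.15907 ÷ 15.999 = 0.0099424 mol
Divide by the smallest (0.0049710 mol): C 2.000, H 2.999, Br 1.000, O 2.000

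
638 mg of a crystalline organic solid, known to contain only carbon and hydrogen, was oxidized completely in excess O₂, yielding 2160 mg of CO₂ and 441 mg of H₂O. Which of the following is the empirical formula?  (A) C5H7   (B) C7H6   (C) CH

(C) CH

mol C = 2.16 g CO₂ ÷ 44.009 g/mol = 0.04908 mol
mol H = 2 × 0.441 g H₂O ÷ 18.015 g/mol = 0.04896 mol
Divide by the smallest (0.04896 mol): C 1.002, H 1.000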